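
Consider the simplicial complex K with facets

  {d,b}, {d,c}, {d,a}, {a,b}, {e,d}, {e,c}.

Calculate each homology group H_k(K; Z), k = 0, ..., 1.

Order the vertices as a < b < c < d < e. Listing each simplex with vertices in this order, K has dimension 1 with simplices:

  0-simplices (5): a, b, c, d, e
  1-simplices (6): ab, ad, bd, cd, ce, de

giving chain groups C_0 ≅ Z^5, C_1 ≅ Z^6.

Boundary ∂_1: C_1 → C_0 sends each edge [p,q] (with p < q) to q − p. For instance
  ∂ad = d − a.
The resulting 5×6 matrix has rank 4, and its Smith normal form has invariant factors (1,1,1,1).

Computing H_k = (kernel of ∂_k) / (image of ∂_{k+1}):

  H_0: rank C_0 − rank ∂_1 = 5 − 4 = 1, and the invariant factors of ∂_1 are all 1, so H_0 ≅ Z.
  H_1: rank ker ∂_1 − rank ∂_2 = (6 − 4) − 0 = 2, and there is no ∂_2, so H_1 ≅ Z^2.

H_0 ≅ Z,  H_1 ≅ Z^2.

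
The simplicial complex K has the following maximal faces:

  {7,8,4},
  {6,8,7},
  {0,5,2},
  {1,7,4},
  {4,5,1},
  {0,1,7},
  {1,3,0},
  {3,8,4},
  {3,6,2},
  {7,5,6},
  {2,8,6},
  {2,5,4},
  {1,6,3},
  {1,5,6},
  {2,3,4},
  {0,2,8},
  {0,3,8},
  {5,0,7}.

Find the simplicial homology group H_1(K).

H_1 = Z ⊕ Z/2.

Fix the vertex order 0 < 1 < 2 < 3 < 4 < 5 < 6 < 7 < 8 and write every simplex with vertices in increasing order. Then dim K = 2 and the simplices of K are:

  0-simplices (9): [0], [1], [2], [3], [4], [5], [6], [7], [8]
  1-simplices (27): (27 of them)
  2-simplices (18): [0,1,3], [0,1,7], [0,2,5], [0,2,8], [0,3,8], [0,5,7], [1,3,6], [1,4,5], [1,4,7], [1,5,6], [2,3,4], [2,3,6], [2,4,5], [2,6,8], [3,4,8], [4,7,8], [5,6,7], [6,7,8]

so the chain groups are C_0 ≅ Z^9, C_1 ≅ Z^27, C_2 ≅ Z^18.

∂_1: C_1 → C_0 sends each edge [p,q] (with p < q) to q − p.
The 9×27 boundary matrix has rank 8 and Smith normal form diag(1,1,1,1,1,1,1,1).

Boundary ∂_2: C_2 → C_1 sends each 2-simplex [p,q,r] to [q,r] − [p,r] + [p,q]. For instance
  ∂[2,3,6] = [3,6] − [2,6] + [2,3],
  ∂[0,2,8] = [2,8] − [0,8] + [0,2].
The resulting 27×18 matrix has rank 18, and its Smith normal form has invariant factors (1,1,1,1,1,1,1,1,1,1,1,1,1,1,1,1,1,2).

Computing H_k = (kernel of ∂_k) / (image of ∂_{k+1}):

  H_1: rank ker ∂_1 − rank ∂_2 = (27 − 8) − 18 = 1, and ∂_2 has invariant factor 2 > 1, so H_1 = Z ⊕ Z/2.

(K is a triangulation of the Klein bottle.)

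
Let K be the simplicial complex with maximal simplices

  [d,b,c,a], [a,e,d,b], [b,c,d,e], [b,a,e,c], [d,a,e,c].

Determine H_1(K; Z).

K has 5 vertices, 10 edges, 10 triangles, 5 3-simplices.
rank ∂_1 = 4, rank ∂_2 = 6 ⇒ b_1 = 10 − 4 − 6 = 0; all invariant factors of ∂_2 are 1 so no torsion. So H_1 ≅ 0.

H_1 ≅ 0.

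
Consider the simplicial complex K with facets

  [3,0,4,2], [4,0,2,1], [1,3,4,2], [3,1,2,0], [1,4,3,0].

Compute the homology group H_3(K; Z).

H_3 = Z.

K has 5 vertices, 10 edges, 10 triangles, 5 3-simplices.
rank ∂_3 = 4, rank ∂_4 = 0 ⇒ b_3 = 5 − 4 − 0 = 1. So H_3 ≅ Z.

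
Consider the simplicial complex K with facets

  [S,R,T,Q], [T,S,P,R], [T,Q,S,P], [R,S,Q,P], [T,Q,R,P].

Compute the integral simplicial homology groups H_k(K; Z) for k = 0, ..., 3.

K has 5 vertices, 10 edges, 10 triangles, 5 3-simplices.
rank ∂_0 = 0, rank ∂_1 = 4 ⇒ b_0 = 5 − 0 − 4 = 1; all invariant factors of ∂_1 are 1 so no torsion. So H_0 = Z.
rank ∂_1 = 4, rank ∂_2 = 6 ⇒ b_1 = 10 − 4 − 6 = 0; all invariant factors of ∂_2 are 1 so no torsion. So H_1 = 0.
rank ∂_2 = 6, rank ∂_3 = 4 ⇒ b_2 = 10 − 6 − 4 = 0; all invariant factors of ∂_3 are 1 so no torsion. So H_2 = 0.
rank ∂_3 = 4, rank ∂_4 = 0 ⇒ b_3 = 5 − 4 − 0 = 1. So H_3 = Z.

H_0 ≅ Z,  H_1 = 0,  H_2 = 0,  H_3 ≅ Z.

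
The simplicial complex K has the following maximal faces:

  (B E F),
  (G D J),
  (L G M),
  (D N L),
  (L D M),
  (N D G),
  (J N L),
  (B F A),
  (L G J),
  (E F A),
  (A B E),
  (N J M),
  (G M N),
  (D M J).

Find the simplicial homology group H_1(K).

Take the total order A < B < D < E < F < G < J < L < M < N on the vertex set. Then K (dimension 2) consists of the simplices:

  0-simplices (10): A, B, D, E, F, G, J, L, M, N
  1-simplices (21): AB, AE, AF, BE, BF, DG, DJ, DL, DM, DN, EF, GJ, GL, GM, GN, JL, JM, JN, LM, LN, MN
  2-simplices (14): ABE, ABF, AEF, BEF, DGJ, DGN, DJM, DLM, DLN, GJL, GLM, GMN, JLN, JMN

Hence C_0 ≅ Z^10, C_1 ≅ Z^21, C_2 ≅ Z^14.

Boundary ∂_1: C_1 → C_0 maps an edge to its endpoints' difference, ∂[p,q] = q − p. For instance
  ∂GL = L − G.
As a 10×21 matrix over Z this has rank 8, with invariant factors (1,1,1,1,1,1,1,1).

Boundary ∂_2: C_2 → C_1 acts by ∂[p,q,r] = [q,r] − [p,r] + [p,q]. For instance
  ∂JMN = MN − JN + JM,
  ∂JLN = LN − JN + JL.
The 21×14 boundary matrix has rank 13 and Smith normal form diag(1,1,1,1,1,1,1,1,1,1,1,1,2).

Now H_k = ker ∂_k / im ∂_{k+1}, so:

  H_1: rank ker ∂_1 − rank ∂_2 = (21 − 8) − 13 = 0, and ∂_2 has invariant factor 2 > 1, so H_1 = Z/2.

H_1 ≅ Z/2.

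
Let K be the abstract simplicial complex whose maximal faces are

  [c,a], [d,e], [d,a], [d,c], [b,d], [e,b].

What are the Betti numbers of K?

b_0 = 1, b_1 = 2.

K has 5 vertices, 6 edges.
rank ∂_0 = 0, rank ∂_1 = 4 ⇒ b_0 = 5 − 0 − 4 = 1; all invariant factors of ∂_1 are 1 so no torsion. So H_0 = Z.
rank ∂_1 = 4, rank ∂_2 = 0 ⇒ b_1 = 6 − 4 − 0 = 2. So H_1 = Z^2.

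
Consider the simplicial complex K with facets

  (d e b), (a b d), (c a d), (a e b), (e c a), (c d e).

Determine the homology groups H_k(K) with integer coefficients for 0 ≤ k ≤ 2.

H_0 ≅ Z,  H_1 = 0,  H_2 ≅ Z.

Order the vertices as a < b < c < d < e. Listing each simplex with vertices in this order, K has dimension 2 with simplices:

  0-simplices (5): a, b, c, d, e
  1-simplices (9): ab, ac, ad, ae, bd, be, cd, ce, de
  2-simplices (6): abd, abe, acd, ace, bde, cde

giving chain groups C_0 ≅ Z^5, C_1 ≅ Z^9, C_2 ≅ Z^6.

∂_1: C_1 → C_0 sends each edge [p,q] (with p < q) to q − p. For instance
  ∂bd = d − b.
The resulting 5×9 matrix has rank 4, and its Smith normal form has invariant factors (1,1,1,1).

The boundary map ∂_2: C_2 → C_1 acts by ∂[p,q,r] = [q,r] − [p,r] + [p,q]. For instance
  ∂acd = cd − ad + ac,
  ∂abd = bd − ad + ab.
As a 9×6 matrix over Z this has rank 5, with invariant factors (1,1,1,1,1).

From H_k ≅ ker(∂_k) / im(∂_{k+1}) we obtain:

  H_0: rank C_0 − rank ∂_1 = 5 − 4 = 1, and the invariant factors of ∂_1 are all 1, so H_0 ≅ Z.
  H_1: rank ker ∂_1 − rank ∂_2 = (9 − 4) − 5 = 0, and the invariant factors of ∂_2 are all 1, so H_1 ≅ 0.
  H_2: rank ker ∂_2 − rank ∂_3 = (6 − 5) − 0 = 1, and there is no ∂_3, so H_2 ≅ Z.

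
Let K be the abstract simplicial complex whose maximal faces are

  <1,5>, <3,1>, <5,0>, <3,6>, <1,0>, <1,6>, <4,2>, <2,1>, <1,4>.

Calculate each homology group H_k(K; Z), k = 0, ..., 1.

H_0 ≅ Z,  H_1 ≅ Z^3.

Fix the vertex order 0 < 1 < 2 < 3 < 4 < 5 < 6 and write every simplex with vertices in increasing order. Then dim K = 1 and the simplices of K are:

  0-simplices (7): [0], [1], [2], [3], [4], [5], [6]
  1-simplices (9): [0,1], [0,5], [1,2], [1,3], [1,4], [1,5], [1,6], [2,4], [3,6]

Hence C_0 ≅ Z^7, C_1 ≅ Z^9.

The boundary map ∂_1: C_1 → C_0 sends each edge [p,q] (with p < q) to q − p. For instance
  ∂[2,4] = [4] − [2].
The 7×9 boundary matrix has rank 6 and Smith normal form diag(1,1,1,1,1,1).

Computing H_k = (kernel of ∂_k) / (image of ∂_{k+1}):

  H_0: rank C_0 − rank ∂_1 = 7 − 6 = 1, and the invariant factors of ∂_1 are all 1, so H_0 ≅ Z.
  H_1: rank ker ∂_1 − rank ∂_2 = (9 − 6) − 0 = 3, and there is no ∂_2, so H_1 ≅ Z^3.

As a check, the Euler characteristic is 7 − 9 = -2, which agrees with 1 − 3 = -2.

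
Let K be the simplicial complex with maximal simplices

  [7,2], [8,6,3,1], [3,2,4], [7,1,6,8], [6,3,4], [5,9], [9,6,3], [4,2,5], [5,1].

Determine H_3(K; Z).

H_3 ≅ 0.

We work with the vertex ordering 1 < 2 < 3 < 4 < 5 < 6 < 7 < 8 < 9. The simplices of K, each written with vertices in increasing order, are:

  0-simplices (9): [1], [2], [3], [4], [5], [6], [7], [8], [9]
  1-simplices (20): [1,3], [1,5], [1,6], [1,7], [1,8], [2,3], [2,4], [2,5], [2,7], [3,4], [3,6], [3,8], [3,9], [4,5], [4,6], [5,9], [6,7], [6,8], [6,9], [7,8]
  2-simplices (11): [1,3,6], [1,3,8], [1,6,7], [1,6,8], [1,7,8], [2,3,4], [2,4,5], [3,4,6], [3,6,8], [3,6,9], [6,7,8]
  3-simplices (2): [1,3,6,8], [1,6,7,8]

so the chain groups are C_0 ≅ Z^9, C_1 ≅ Z^20, C_2 ≅ Z^11, C_3 ≅ Z^2.

Boundary ∂_1: C_1 → C_0 sends each edge [p,q] (with p < q) to q − p. For instance
  ∂[7,8] = [8] − [7].
The resulting 9×20 matrix has rank 8, and its Smith normal form has invariant factors (1,1,1,1,1,1,1,1).

Boundary ∂_2: C_2 → C_1 sends each 2-simplex [p,q,r] to [q,r] − [p,r] + [p,q]. For instance
  ∂[6,7,8] = [7,8] − [6,8] + [6,7],
  ∂[1,3,6] = [3,6] − [1,6] + [1,3].
This gives a 20×11 integer matrix of rank 9; reducing to Smith normal form yields diagonal entries (1,1,1,1,1,1,1,1,1).

Boundary ∂_3: C_3 → C_2 sends each 3-simplex σ to the alternating sum Σ_i (−1)^i (σ with its i-th vertex removed). For instance
  ∂[1,3,6,8] = [3,6,8] − [1,6,8] + [1,3,8] − [1,3,6],
  ∂[1,6,7,8] = [6,7,8] − [1,7,8] + [1,6,8] − [1,6,7].
The 11×2 boundary matrix has rank 2 and Smith normal form diag(1,1).

From H_k ≅ ker(∂_k) / im(∂_{k+1}) we obtain:

  H_3: rank ker ∂_3 − rank ∂_4 = (2 − 2) − 0 = 0, and there is no ∂_4, so H_3 ≅ 0.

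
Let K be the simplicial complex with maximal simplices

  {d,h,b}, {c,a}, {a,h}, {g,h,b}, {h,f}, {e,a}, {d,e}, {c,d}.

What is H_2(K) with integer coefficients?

Fix the vertex order a < b < c < d < e < f < g < h and write every simplex with vertices in increasing order. Then dim K = 2 and the simplices of K are:

  0-simplices (8): a, b, c, d, e, f, g, h
  1-simplices (11): ac, ae, ah, bd, bg, bh, cd, de, dh, fh, gh
  2-simplices (2): bdh, bgh

Hence C_0 ≅ Z^8, C_1 ≅ Z^11, C_2 ≅ Z^2.

∂_1: C_1 → C_0 maps an edge to its endpoints' difference, ∂[p,q] = q − p. For instance
  ∂ah = h − a.
This gives a 8×11 integer matrix of rank 7; reducing to Smith normal form yields diagonal entries (1,1,1,1,1,1,1).

The boundary map ∂_2: C_2 → C_1 sends each 2-simplex [p,q,r] to [q,r] − [p,r] + [p,q]. For instance
  ∂bdh = dh − bh + bd,
  ∂bgh = gh − bh + bg.
The resulting 11×2 matrix has rank 2, and its Smith normal form has invariant factors (1,1).

Computing H_k = (kernel of ∂_k) / (image of ∂_{k+1}):

  H_2: rank ker ∂_2 − rank ∂_3 = (2 − 2) − 0 = 0, and there is no ∂_3, so H_2 ≅ 0.

H_2 = 0.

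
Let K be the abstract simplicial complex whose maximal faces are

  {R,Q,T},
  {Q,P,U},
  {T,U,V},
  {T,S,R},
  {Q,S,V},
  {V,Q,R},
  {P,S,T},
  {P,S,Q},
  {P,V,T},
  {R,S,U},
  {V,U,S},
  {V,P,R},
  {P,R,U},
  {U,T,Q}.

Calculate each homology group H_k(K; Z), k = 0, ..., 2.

H_0 ≅ Z,  H_1 ≅ Z^2,  H_2 ≅ Z.

We work with the vertex ordering P < Q < R < S < T < U < V. The simplices of K, each written with vertices in increasing order, are:

  0-simplices (7): P, Q, R, S, T, U, V
  1-simplices (21): PQ, PR, PS, PT, PU, PV, QR, QS, QT, QU, QV, RS, RT, RU, RV, ST, SU, SV, TU, TV, UV
  2-simplices (14): PQS, PQU, PRU, PRV, PST, PTV, QRT, QRV, QSV, QTU, RST, RSU, SUV, TUV

giving chain groups C_0 ≅ Z^7, C_1 ≅ Z^21, C_2 ≅ Z^14.

The boundary map ∂_1: C_1 → C_0 is given by ∂[p,q] = [q] − [p]. For instance
  ∂UV = V − U.
The 7×21 boundary matrix has rank 6 and Smith normal form diag(1,1,1,1,1,1).

Boundary ∂_2: C_2 → C_1 sends each 2-simplex [p,q,r] to [q,r] − [p,r] + [p,q]. For instance
  ∂SUV = UV − SV + SU,
  ∂QRT = RT − QT + QR.
This gives a 21×14 integer matrix of rank 13; reducing to Smith normal form yields diagonal entries (1,1,1,1,1,1,1,1,1,1,1,1,1).

Now H_k = ker ∂_k / im ∂_{k+1}, so:

  H_0: rank C_0 − rank ∂_1 = 7 − 6 = 1, and the invariant factors of ∂_1 are all 1, so H_0 = Z.
  H_1: rank ker ∂_1 − rank ∂_2 = (21 − 6) − 13 = 2, and the invariant factors of ∂_2 are all 1, so H_1 = Z^2.
  H_2: rank ker ∂_2 − rank ∂_3 = (14 − 13) − 0 = 1, and there is no ∂_3, so H_2 = Z.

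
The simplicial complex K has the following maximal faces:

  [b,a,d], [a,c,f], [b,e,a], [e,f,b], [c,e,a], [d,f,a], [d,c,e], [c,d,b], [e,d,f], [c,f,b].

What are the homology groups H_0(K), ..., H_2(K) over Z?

We work with the vertex ordering a < b < c < d < e < f. The simplices of K, each written with vertices in increasing order, are:

  0-simplices (6): a, b, c, d, e, f
  1-simplices (15): ab, ac, ad, ae, af, bc, bd, be, bf, cd, ce, cf, de, df, ef
  2-simplices (10): abd, abe, ace, acf, adf, bcd, bcf, bef, cde, def

giving chain groups C_0 ≅ Z^6, C_1 ≅ Z^15, C_2 ≅ Z^10.

∂_1: C_1 → C_0 maps an edge to its endpoints' difference, ∂[p,q] = q − p. For instance
  ∂cf = f − c.
The 6×15 boundary matrix has rank 5 and Smith normal form diag(1,1,1,1,1).

Boundary ∂_2: C_2 → C_1 sends each 2-simplex [p,q,r] to [q,r] − [p,r] + [p,q]. For instance
  ∂abe = be − ae + ab,
  ∂cde = de − ce + cd.
The resulting 15×10 matrix has rank 10, and its Smith normal form has invariant factors (1,1,1,1,1,1,1,1,1,2).

Computing H_k = (kernel of ∂_k) / (image of ∂_{k+1}):

  H_0: rank C_0 − rank ∂_1 = 6 − 5 = 1, and the invariant factors of ∂_1 are all 1, so H_0 = Z.
  H_1: rank ker ∂_1 − rank ∂_2 = (15 − 5) − 10 = 0, and ∂_2 has invariant factor 2 > 1, so H_1 = Z/2.
  H_2: rank ker ∂_2 − rank ∂_3 = (10 − 10) − 0 = 0, and there is no ∂_3, so H_2 = 0.

(K is a triangulation of the real projective plane RP^2.)

H_0 ≅ Z,  H_1 ≅ Z/2,  H_2 = 0.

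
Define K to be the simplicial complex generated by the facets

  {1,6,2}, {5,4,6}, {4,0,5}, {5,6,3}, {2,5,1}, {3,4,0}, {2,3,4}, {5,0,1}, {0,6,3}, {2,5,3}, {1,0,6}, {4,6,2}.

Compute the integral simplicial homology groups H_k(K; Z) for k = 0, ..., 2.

H_0 ≅ Z,  H_1 ≅ Z/2Z,  H_2 = 0.

K has 7 vertices, 18 edges, 12 triangles.
rank ∂_0 = 0, rank ∂_1 = 6 ⇒ b_0 = 7 − 0 − 6 = 1; all invariant factors of ∂_1 are 1 so no torsion. So H_0 = Z.
rank ∂_1 = 6, rank ∂_2 = 12 ⇒ b_1 = 18 − 6 − 12 = 0; ∂_2 has invariant factor(s) [2] giving torsion. So H_1 = Z/2Z.
rank ∂_2 = 12, rank ∂_3 = 0 ⇒ b_2 = 12 − 12 − 0 = 0. So H_2 = 0.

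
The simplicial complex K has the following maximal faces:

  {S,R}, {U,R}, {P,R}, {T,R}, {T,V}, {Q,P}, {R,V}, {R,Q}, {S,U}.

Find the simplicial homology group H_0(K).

H_0 ≅ Z.

K has 7 vertices, 9 edges.
rank ∂_0 = 0, rank ∂_1 = 6 ⇒ b_0 = 7 − 0 − 6 = 1; all invariant factors of ∂_1 are 1 so no torsion. So H_0 ≅ Z.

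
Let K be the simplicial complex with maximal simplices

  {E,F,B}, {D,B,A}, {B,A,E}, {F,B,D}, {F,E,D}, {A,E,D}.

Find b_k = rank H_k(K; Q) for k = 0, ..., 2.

b_0 = 1, b_1 = 0, b_2 = 1.

Order the vertices as A < B < D < E < F. Listing each simplex with vertices in this order, K has dimension 2 with simplices:

  0-simplices (5): A, B, D, E, F
  1-simplices (9): AB, AD, AE, BD, BE, BF, DE, DF, EF
  2-simplices (6): ABD, ABE, ADE, BDF, BEF, DEF

giving chain groups C_0 ≅ Z^5, C_1 ≅ Z^9, C_2 ≅ Z^6.

Boundary ∂_1: C_1 → C_0 sends each edge [p,q] (with p < q) to q − p. For instance
  ∂EF = F − E.
This gives a 5×9 integer matrix of rank 4; reducing to Smith normal form yields diagonal entries (1,1,1,1).

The boundary map ∂_2: C_2 → C_1 acts by ∂[p,q,r] = [q,r] − [p,r] + [p,q]. For instance
  ∂ABE = BE − AE + AB,
  ∂DEF = EF − DF + DE.
As a 9×6 matrix over Z this has rank 5, with invariant factors (1,1,1,1,1).

Computing H_k = (kernel of ∂_k) / (image of ∂_{k+1}):

  H_0: rank C_0 − rank ∂_1 = 5 − 4 = 1, and the invariant factors of ∂_1 are all 1, so H_0 = Z.
  H_1: rank ker ∂_1 − rank ∂_2 = (9 − 4) − 5 = 0, and the invariant factors of ∂_2 are all 1, so H_1 = 0.
  H_2: rank ker ∂_2 − rank ∂_3 = (6 − 5) − 0 = 1, and there is no ∂_3, so H_2 = Z.

Hence the Betti numbers are b_0 = 1, b_1 = 0, b_2 = 1.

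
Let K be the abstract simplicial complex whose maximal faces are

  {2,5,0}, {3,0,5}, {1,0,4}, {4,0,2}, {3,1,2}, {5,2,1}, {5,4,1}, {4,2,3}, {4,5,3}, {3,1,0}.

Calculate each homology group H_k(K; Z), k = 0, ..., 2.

Take the total order 0 < 1 < 2 < 3 < 4 < 5 on the vertex set. Then K (dimension 2) consists of the simplices:

  0-simplices (6): [0], [1], [2], [3], [4], [5]
  1-simplices (15): [0,1], [0,2], [0,3], [0,4], [0,5], [1,2], [1,3], [1,4], [1,5], [2,3], [2,4], [2,5], [3,4], [3,5], [4,5]
  2-simplices (10): [0,1,3], [0,1,4], [0,2,4], [0,2,5], [0,3,5], [1,2,3], [1,2,5], [1,4,5], [2,3,4], [3,4,5]

Hence C_0 ≅ Z^6, C_1 ≅ Z^15, C_2 ≅ Z^10.

∂_1: C_1 → C_0 sends each edge [p,q] (with p < q) to q − p. For instance
  ∂[0,4] = [4] − [0].
The 6×15 boundary matrix has rank 5 and Smith normal form diag(1,1,1,1,1).

The boundary map ∂_2: C_2 → C_1 sends each 2-simplex [p,q,r] to [q,r] − [p,r] + [p,q]. For instance
  ∂[2,3,4] = [3,4] − [2,4] + [2,3],
  ∂[0,3,5] = [3,5] − [0,5] + [0,3].
This gives a 15×10 integer matrix of rank 10; reducing to Smith normal form yields diagonal entries (1,1,1,1,1,1,1,1,1,2).

Computing H_k = (kernel of ∂_k) / (image of ∂_{k+1}):

  H_0: rank C_0 − rank ∂_1 = 6 − 5 = 1, and the invariant factors of ∂_1 are all 1, so H_0 ≅ Z.
  H_1: rank ker ∂_1 − rank ∂_2 = (15 − 5) − 10 = 0, and ∂_2 has invariant factor 2 > 1, so H_1 ≅ Z_2.
  H_2: rank ker ∂_2 − rank ∂_3 = (10 − 10) − 0 = 0, and there is no ∂_3, so H_2 ≅ 0.

As a check, the Euler characteristic is 6 − 15 + 10 = 1, which agrees with 1 − 0 + 0 = 1.

H_0 = Z,  H_1 = Z_2,  H_2 = 0.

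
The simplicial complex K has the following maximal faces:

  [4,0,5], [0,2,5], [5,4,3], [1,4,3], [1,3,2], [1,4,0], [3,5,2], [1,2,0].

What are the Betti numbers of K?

b_0 = 1, b_1 = 0, b_2 = 1.

We work with the vertex ordering 0 < 1 < 2 < 3 < 4 < 5. The simplices of K, each written with vertices in increasing order, are:

  0-simplices (6): [0], [1], [2], [3], [4], [5]
  1-simplices (12): [0,1], [0,2], [0,4], [0,5], [1,2], [1,3], [1,4], [2,3], [2,5], [3,4], [3,5], [4,5]
  2-simplices (8): [0,1,2], [0,1,4], [0,2,5], [0,4,5], [1,2,3], [1,3,4], [2,3,5], [3,4,5]

so the chain groups are C_0 ≅ Z^6, C_1 ≅ Z^12, C_2 ≅ Z^8.

Boundary ∂_1: C_1 → C_0 maps an edge to its endpoints' difference, ∂[p,q] = q − p.
The 6×12 boundary matrix has rank 5 and Smith normal form diag(1,1,1,1,1).

Boundary ∂_2: C_2 → C_1 maps a triangle to the signed sum of its edges. For instance
  ∂[1,2,3] = [2,3] − [1,3] + [1,2],
  ∂[0,1,2] = [1,2] − [0,2] + [0,1].
The resulting 12×8 matrix has rank 7, and its Smith normal form has invariant factors (1,1,1,1,1,1,1).

Now H_k = ker ∂_k / im ∂_{k+1}, so:

  H_0: rank C_0 − rank ∂_1 = 6 − 5 = 1, and the invariant factors of ∂_1 are all 1, so H_0 = Z.
  H_1: rank ker ∂_1 − rank ∂_2 = (12 − 5) − 7 = 0, and the invariant factors of ∂_2 are all 1, so H_1 = 0.
  H_2: rank ker ∂_2 − rank ∂_3 = (8 − 7) − 0 = 1, and there is no ∂_3, so H_2 = Z.

Hence the Betti numbers are b_0 = 1, b_1 = 0, b_2 = 1.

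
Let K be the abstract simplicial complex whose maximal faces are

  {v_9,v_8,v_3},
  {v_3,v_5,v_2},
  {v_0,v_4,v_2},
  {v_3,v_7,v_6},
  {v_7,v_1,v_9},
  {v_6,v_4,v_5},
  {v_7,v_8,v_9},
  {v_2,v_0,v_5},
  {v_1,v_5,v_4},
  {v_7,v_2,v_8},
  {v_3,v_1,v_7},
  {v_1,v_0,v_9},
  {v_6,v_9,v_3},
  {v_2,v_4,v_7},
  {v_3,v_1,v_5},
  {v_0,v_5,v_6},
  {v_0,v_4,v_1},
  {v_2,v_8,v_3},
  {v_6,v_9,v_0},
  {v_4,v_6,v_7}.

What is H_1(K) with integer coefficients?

H_1 ≅ Z ⊕ Z_2.

Order the vertices as v_0 < v_1 < v_2 < v_3 < v_4 < v_5 < v_6 < v_7 < v_8 < v_9. Listing each simplex with vertices in this order, K has dimension 2 with simplices:

  0-simplices (10): [v_0], [v_1], [v_2], [v_3], [v_4], [v_5], [v_6], [v_7], [v_8], [v_9]
  1-simplices (30): (30 of them)
  2-simplices (20): (20 of them)

giving chain groups C_0 ≅ Z^10, C_1 ≅ Z^30, C_2 ≅ Z^20.

The boundary map ∂_1: C_1 → C_0 sends each edge [p,q] (with p < q) to q − p. For instance
  ∂[v_2,v_3] = [v_3] − [v_2].
The resulting 10×30 matrix has rank 9, and its Smith normal form has invariant factors (1,1,1,1,1,1,1,1,1).

The boundary map ∂_2: C_2 → C_1 acts by ∂[p,q,r] = [q,r] − [p,r] + [p,q]. For instance
  ∂[v_3,v_6,v_9] = [v_6,v_9] − [v_3,v_9] + [v_3,v_6],
  ∂[v_1,v_3,v_7] = [v_3,v_7] − [v_1,v_7] + [v_1,v_3].
The 30×20 boundary matrix has rank 20 and Smith normal form diag(1,1,1,1,1,1,1,1,1,1,1,1,1,1,1,1,1,1,1,2).

From H_k ≅ ker(∂_k) / im(∂_{k+1}) we obtain:

  H_1: rank ker ∂_1 − rank ∂_2 = (30 − 9) − 20 = 1, and ∂_2 has invariant factor 2 > 1, so H_1 = Z ⊕ Z_2.

(K is a triangulation of the Klein bottle.)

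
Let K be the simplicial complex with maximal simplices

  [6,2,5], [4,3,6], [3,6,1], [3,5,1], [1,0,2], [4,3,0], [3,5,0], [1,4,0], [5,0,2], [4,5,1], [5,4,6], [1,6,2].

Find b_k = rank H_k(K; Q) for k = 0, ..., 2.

b_0 = 1, b_1 = 0, b_2 = 0.

Fix the vertex order 0 < 1 < 2 < 3 < 4 < 5 < 6 and write every simplex with vertices in increasing order. Then dim K = 2 and the simplices of K are:

  0-simplices (7): [0], [1], [2], [3], [4], [5], [6]
  1-simplices (18): [0,1], [0,2], [0,3], [0,4], [0,5], [1,2], [1,3], [1,4], [1,5], [1,6], [2,5], [2,6], [3,4], [3,5], [3,6], [4,5], [4,6], [5,6]
  2-simplices (12): [0,1,2], [0,1,4], [0,2,5], [0,3,4], [0,3,5], [1,2,6], [1,3,5], [1,3,6], [1,4,5], [2,5,6], [3,4,6], [4,5,6]

giving chain groups C_0 ≅ Z^7, C_1 ≅ Z^18, C_2 ≅ Z^12.

∂_1: C_1 → C_0 maps an edge to its endpoints' difference, ∂[p,q] = q − p. For instance
  ∂[4,5] = [5] − [4].
The 7×18 boundary matrix has rank 6 and Smith normal form diag(1,1,1,1,1,1).

The boundary map ∂_2: C_2 → C_1 acts by ∂[p,q,r] = [q,r] − [p,r] + [p,q]. For instance
  ∂[4,5,6] = [5,6] − [4,6] + [4,5],
  ∂[3,4,6] = [4,6] − [3,6] + [3,4].
As a 18×12 matrix over Z this has rank 12, with invariant factors (1,1,1,1,1,1,1,1,1,1,1,2).

Computing H_k = (kernel of ∂_k) / (image of ∂_{k+1}):

  H_0: rank C_0 − rank ∂_1 = 7 − 6 = 1, and the invariant factors of ∂_1 are all 1, so H_0 = Z.
  H_1: rank ker ∂_1 − rank ∂_2 = (18 − 6) − 12 = 0, and ∂_2 has invariant factor 2 > 1, so H_1 = Z/2.
  H_2: rank ker ∂_2 − rank ∂_3 = (12 − 12) − 0 = 0, and there is no ∂_3, so H_2 = 0.

Hence the Betti numbers are b_0 = 1, b_1 = 0, b_2 = 0.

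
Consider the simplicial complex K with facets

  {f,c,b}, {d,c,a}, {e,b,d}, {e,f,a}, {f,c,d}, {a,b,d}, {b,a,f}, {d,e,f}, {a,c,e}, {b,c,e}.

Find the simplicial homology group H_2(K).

H_2 ≅ 0.

Fix the vertex order a < b < c < d < e < f and write every simplex with vertices in increasing order. Then dim K = 2 and the simplices of K are:

  0-simplices (6): a, b, c, d, e, f
  1-simplices (15): ab, ac, ad, ae, af, bc, bd, be, bf, cd, ce, cf, de, df, ef
  2-simplices (10): abd, abf, acd, ace, aef, bce, bcf, bde, cdf, def

so the chain groups are C_0 ≅ Z^6, C_1 ≅ Z^15, C_2 ≅ Z^10.

∂_1: C_1 → C_0 maps an edge to its endpoints' difference, ∂[p,q] = q − p.
As a 6×15 matrix over Z this has rank 5, with invariant factors (1,1,1,1,1).

The boundary map ∂_2: C_2 → C_1 acts by ∂[p,q,r] = [q,r] − [p,r] + [p,q]. For instance
  ∂acd = cd − ad + ac,
  ∂abd = bd − ad + ab.
This gives a 15×10 integer matrix of rank 10; reducing to Smith normal form yields diagonal entries (1,1,1,1,1,1,1,1,1,2).

Reading off H_k = ker ∂_k / im ∂_{k+1}:

  H_2: rank ker ∂_2 − rank ∂_3 = (10 − 10) − 0 = 0, and there is no ∂_3, so H_2 ≅ 0.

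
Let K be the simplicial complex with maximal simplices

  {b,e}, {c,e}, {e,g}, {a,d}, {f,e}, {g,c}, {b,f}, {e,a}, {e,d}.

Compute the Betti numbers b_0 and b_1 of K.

Fix the vertex order a < b < c < d < e < f < g and write every simplex with vertices in increasing order. Then dim K = 1 and the simplices of K are:

  0-simplices (7): a, b, c, d, e, f, g
  1-simplices (9): ad, ae, be, bf, ce, cg, de, ef, eg

giving chain groups C_0 ≅ Z^7, C_1 ≅ Z^9.

∂_1: C_1 → C_0 maps an edge to its endpoints' difference, ∂[p,q] = q − p.
The 7×9 boundary matrix has rank 6 and Smith normal form diag(1,1,1,1,1,1).

From H_k ≅ ker(∂_k) / im(∂_{k+1}) we obtain:

  H_0: rank C_0 − rank ∂_1 = 7 − 6 = 1, and the invariant factors of ∂_1 are all 1, so H_0 = Z.
  H_1: rank ker ∂_1 − rank ∂_2 = (9 − 6) − 0 = 3, and there is no ∂_2, so H_1 = Z^3.

Hence the Betti numbers are b_0 = 1, b_1 = 3.

b_0 = 1, b_1 = 3.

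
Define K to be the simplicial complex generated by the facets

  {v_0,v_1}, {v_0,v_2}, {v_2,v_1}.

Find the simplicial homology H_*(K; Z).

H_0 = Z,  H_1 = Z.

Fix the vertex order v_0 < v_1 < v_2 and write every simplex with vertices in increasing order. Then dim K = 1 and the simplices of K are:

  0-simplices (3): [v_0], [v_1], [v_2]
  1-simplices (3): [v_0,v_1], [v_0,v_2], [v_1,v_2]

Hence C_0 ≅ Z^3, C_1 ≅ Z^3.

The boundary map ∂_1: C_1 → C_0 maps an edge to its endpoints' difference, ∂[p,q] = q − p.
The resulting 3×3 matrix has rank 2, and its Smith normal form has invariant factors (1,1).

Computing H_k = (kernel of ∂_k) / (image of ∂_{k+1}):

  H_0: rank C_0 − rank ∂_1 = 3 − 2 = 1, and the invariant factors of ∂_1 are all 1, so H_0 ≅ Z.
  H_1: rank ker ∂_1 − rank ∂_2 = (3 − 2) − 0 = 1, and there is no ∂_2, so H_1 ≅ Z.

As a check, the Euler characteristic is 3 − 3 = 0, which agrees with 1 − 1 = 0.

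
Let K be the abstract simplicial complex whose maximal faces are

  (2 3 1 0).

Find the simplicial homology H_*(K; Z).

H_0 ≅ Z,  H_1 = 0,  H_2 = 0,  H_3 = 0.

K has 4 vertices, 6 edges, 4 triangles, 1 3-simplex.
rank ∂_0 = 0, rank ∂_1 = 3 ⇒ b_0 = 4 − 0 − 3 = 1; all invariant factors of ∂_1 are 1 so no torsion. So H_0 ≅ Z.
rank ∂_1 = 3, rank ∂_2 = 3 ⇒ b_1 = 6 − 3 − 3 = 0; all invariant factors of ∂_2 are 1 so no torsion. So H_1 ≅ 0.
rank ∂_2 = 3, rank ∂_3 = 1 ⇒ b_2 = 4 − 3 − 1 = 0; all invariant factors of ∂_3 are 1 so no torsion. So H_2 ≅ 0.
rank ∂_3 = 1, rank ∂_4 = 0 ⇒ b_3 = 1 − 1 − 0 = 0. So H_3 ≅ 0.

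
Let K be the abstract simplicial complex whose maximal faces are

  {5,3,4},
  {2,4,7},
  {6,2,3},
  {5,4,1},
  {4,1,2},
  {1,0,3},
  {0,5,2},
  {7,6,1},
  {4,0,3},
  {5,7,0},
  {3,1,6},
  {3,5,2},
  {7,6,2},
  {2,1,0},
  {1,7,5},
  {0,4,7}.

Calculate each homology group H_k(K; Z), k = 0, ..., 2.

Take the total order 0 < 1 < 2 < 3 < 4 < 5 < 6 < 7 on the vertex set. Then K (dimension 2) consists of the simplices:

  0-simplices (8): [0], [1], [2], [3], [4], [5], [6], [7]
  1-simplices (24): (24 of them)
  2-simplices (16): [0,1,2], [0,1,3], [0,2,5], [0,3,4], [0,4,7], [0,5,7], [1,2,4], [1,3,6], [1,4,5], [1,5,7], [1,6,7], [2,3,5], [2,3,6], [2,4,7], [2,6,7], [3,4,5]

so the chain groups are C_0 ≅ Z^8, C_1 ≅ Z^24, C_2 ≅ Z^16.

The boundary map ∂_1: C_1 → C_0 maps an edge to its endpoints' difference, ∂[p,q] = q − p. For instance
  ∂[1,3] = [3] − [1].
The 8×24 boundary matrix has rank 7 and Smith normal form diag(1,1,1,1,1,1,1).

∂_2: C_2 → C_1 acts by ∂[p,q,r] = [q,r] − [p,r] + [p,q]. For instance
  ∂[0,2,5] = [2,5] − [0,5] + [0,2],
  ∂[2,3,5] = [3,5] − [2,5] + [2,3].
The 24×16 boundary matrix has rank 15 and Smith normal form diag(1,1,1,1,1,1,1,1,1,1,1,1,1,1,1).

Now H_k = ker ∂_k / im ∂_{k+1}, so:

  H_0: rank C_0 − rank ∂_1 = 8 − 7 = 1, and the invariant factors of ∂_1 are all 1, so H_0 ≅ Z.
  H_1: rank ker ∂_1 − rank ∂_2 = (24 − 7) − 15 = 2, and the invariant factors of ∂_2 are all 1, so H_1 ≅ Z^2.
  H_2: rank ker ∂_2 − rank ∂_3 = (16 − 15) − 0 = 1, and there is no ∂_3, so H_2 ≅ Z.

As a check, the Euler characteristic is 8 − 24 + 16 = 0, which agrees with 1 − 2 + 1 = 0.

H_0 ≅ Z,  H_1 ≅ Z^2,  H_2 ≅ Z.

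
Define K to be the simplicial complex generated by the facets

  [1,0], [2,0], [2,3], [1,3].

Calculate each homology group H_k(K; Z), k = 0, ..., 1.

H_0 = Z,  H_1 = Z.

Order the vertices as 0 < 1 < 2 < 3. Listing each simplex with vertices in this order, K has dimension 1 with simplices:

  0-simplices (4): [0], [1], [2], [3]
  1-simplices (4): [0,1], [0,2], [1,3], [2,3]

giving chain groups C_0 ≅ Z^4, C_1 ≅ Z^4.

∂_1: C_1 → C_0 maps an edge to its endpoints' difference, ∂[p,q] = q − p. For instance
  ∂[1,3] = [3] − [1].
The 4×4 boundary matrix has rank 3 and Smith normal form diag(1,1,1).

Reading off H_k = ker ∂_k / im ∂_{k+1}:

  H_0: rank C_0 − rank ∂_1 = 4 − 3 = 1, and the invariant factors of ∂_1 are all 1, so H_0 ≅ Z.
  H_1: rank ker ∂_1 − rank ∂_2 = (4 − 3) − 0 = 1, and there is no ∂_2, so H_1 ≅ Z.

(K is a triangulation of the circle S^1.)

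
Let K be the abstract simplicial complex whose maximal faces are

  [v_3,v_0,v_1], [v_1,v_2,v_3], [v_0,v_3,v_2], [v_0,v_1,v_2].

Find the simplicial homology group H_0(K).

H_0 = Z.

Order the vertices as v_0 < v_1 < v_2 < v_3. Listing each simplex with vertices in this order, K has dimension 2 with simplices:

  0-simplices (4): [v_0], [v_1], [v_2], [v_3]
  1-simplices (6): [v_0,v_1], [v_0,v_2], [v_0,v_3], [v_1,v_2], [v_1,v_3], [v_2,v_3]
  2-simplices (4): [v_0,v_1,v_2], [v_0,v_1,v_3], [v_0,v_2,v_3], [v_1,v_2,v_3]

so the chain groups are C_0 ≅ Z^4, C_1 ≅ Z^6, C_2 ≅ Z^4.

The boundary map ∂_1: C_1 → C_0 is given by ∂[p,q] = [q] − [p]. For instance
  ∂[v_1,v_3] = [v_3] − [v_1].
This gives a 4×6 integer matrix of rank 3; reducing to Smith normal form yields diagonal entries (1,1,1).

The boundary map ∂_2: C_2 → C_1 maps a triangle to the signed sum of its edges. For instance
  ∂[v_1,v_2,v_3] = [v_2,v_3] − [v_1,v_3] + [v_1,v_2],
  ∂[v_0,v_2,v_3] = [v_2,v_3] − [v_0,v_3] + [v_0,v_2].
As a 6×4 matrix over Z this has rank 3, with invariant factors (1,1,1).

Now H_k = ker ∂_k / im ∂_{k+1}, so:

  H_0: rank C_0 − rank ∂_1 = 4 − 3 = 1, and the invariant factors of ∂_1 are all 1, so H_0 = Z.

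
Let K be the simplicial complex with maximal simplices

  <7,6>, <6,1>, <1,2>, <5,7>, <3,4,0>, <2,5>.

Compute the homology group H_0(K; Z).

H_0 = Z^2.

Order the vertices as 0 < 1 < 2 < 3 < 4 < 5 < 6 < 7. Listing each simplex with vertices in this order, K has dimension 2 with simplices:

  0-simplices (8): [0], [1], [2], [3], [4], [5], [6], [7]
  1-simplices (8): [0,3], [0,4], [1,2], [1,6], [2,5], [3,4], [5,7], [6,7]
  2-simplices (1): [0,3,4]

Hence C_0 ≅ Z^8, C_1 ≅ Z^8, C_2 ≅ Z^1.

Boundary ∂_1: C_1 → C_0 maps an edge to its endpoints' difference, ∂[p,q] = q − p.
This gives a 8×8 integer matrix of rank 6; reducing to Smith normal form yields diagonal entries (1,1,1,1,1,1).

The boundary map ∂_2: C_2 → C_1 acts by ∂[p,q,r] = [q,r] − [p,r] + [p,q]. For instance
  ∂[0,3,4] = [3,4] − [0,4] + [0,3].
The resulting 8×1 matrix has rank 1, and its Smith normal form has invariant factors (1).

From H_k ≅ ker(∂_k) / im(∂_{k+1}) we obtain:

  H_0: rank C_0 − rank ∂_1 = 8 − 6 = 2, and the invariant factors of ∂_1 are all 1, so H_0 = Z^2.

(K is a triangulation of the disjoint union of the 2-simplex and the circle S^1.)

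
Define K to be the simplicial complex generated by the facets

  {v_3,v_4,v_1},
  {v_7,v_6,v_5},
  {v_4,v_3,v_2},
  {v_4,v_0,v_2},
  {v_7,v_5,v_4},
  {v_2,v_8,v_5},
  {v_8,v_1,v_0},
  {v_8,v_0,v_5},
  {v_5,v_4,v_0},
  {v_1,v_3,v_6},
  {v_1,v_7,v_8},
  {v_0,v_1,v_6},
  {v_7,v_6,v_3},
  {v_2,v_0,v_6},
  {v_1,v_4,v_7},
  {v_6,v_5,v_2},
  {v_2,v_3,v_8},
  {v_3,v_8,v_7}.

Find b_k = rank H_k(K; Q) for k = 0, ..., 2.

Fix the vertex order v_0 < v_1 < v_2 < v_3 < v_4 < v_5 < v_6 < v_7 < v_8 and write every simplex with vertices in increasing order. Then dim K = 2 and the simplices of K are:

  0-simplices (9): [v_0], [v_1], [v_2], [v_3], [v_4], [v_5], [v_6], [v_7], [v_8]
  1-simplices (27): (27 of them)
  2-simplices (18): (18 of them)

so the chain groups are C_0 ≅ Z^9, C_1 ≅ Z^27, C_2 ≅ Z^18.

The boundary map ∂_1: C_1 → C_0 maps an edge to its endpoints' difference, ∂[p,q] = q − p. For instance
  ∂[v_7,v_8] = [v_8] − [v_7].
The 9×27 boundary matrix has rank 8 and Smith normal form diag(1,1,1,1,1,1,1,1).

The boundary map ∂_2: C_2 → C_1 maps a triangle to the signed sum of its edges. For instance
  ∂[v_3,v_6,v_7] = [v_6,v_7] − [v_3,v_7] + [v_3,v_6],
  ∂[v_4,v_5,v_7] = [v_5,v_7] − [v_4,v_7] + [v_4,v_5].
The 27×18 boundary matrix has rank 18 and Smith normal form diag(1,1,1,1,1,1,1,1,1,1,1,1,1,1,1,1,1,2).

Computing H_k = (kernel of ∂_k) / (image of ∂_{k+1}):

  H_0: rank C_0 − rank ∂_1 = 9 − 8 = 1, and the invariant factors of ∂_1 are all 1, so H_0 = Z.
  H_1: rank ker ∂_1 − rank ∂_2 = (27 − 8) − 18 = 1, and ∂_2 has invariant factor 2 > 1, so H_1 = Z ⊕ Z_2.
  H_2: rank ker ∂_2 − rank ∂_3 = (18 − 18) − 0 = 0, and there is no ∂_3, so H_2 = 0.

Hence the Betti numbers are b_0 = 1, b_1 = 1, b_2 = 0.

b_0 = 1, b_1 = 1, b_2 = 0.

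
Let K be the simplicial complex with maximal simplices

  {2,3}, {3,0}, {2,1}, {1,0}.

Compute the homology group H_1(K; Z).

Fix the vertex order 0 < 1 < 2 < 3 and write every simplex with vertices in increasing order. Then dim K = 1 and the simplices of K are:

  0-simplices (4): [0], [1], [2], [3]
  1-simplices (4): [0,1], [0,3], [1,2], [2,3]

giving chain groups C_0 ≅ Z^4, C_1 ≅ Z^4.

∂_1: C_1 → C_0 sends each edge [p,q] (with p < q) to q − p. For instance
  ∂[0,1] = [1] − [0].
This gives a 4×4 integer matrix of rank 3; reducing to Smith normal form yields diagonal entries (1,1,1).

Now H_k = ker ∂_k / im ∂_{k+1}, so:

  H_1: rank ker ∂_1 − rank ∂_2 = (4 − 3) − 0 = 1, and there is no ∂_2, so H_1 = Z.

H_1 ≅ Z.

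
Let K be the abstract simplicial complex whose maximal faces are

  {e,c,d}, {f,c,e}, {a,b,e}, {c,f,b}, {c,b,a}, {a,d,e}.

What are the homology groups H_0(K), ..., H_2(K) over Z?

H_0 = Z,  H_1 = Z,  H_2 = 0.

K has 6 vertices, 12 edges, 6 triangles.
rank ∂_0 = 0, rank ∂_1 = 5 ⇒ b_0 = 6 − 0 − 5 = 1; all invariant factors of ∂_1 are 1 so no torsion. So H_0 = Z.
rank ∂_1 = 5, rank ∂_2 = 6 ⇒ b_1 = 12 − 5 − 6 = 1; all invariant factors of ∂_2 are 1 so no torsion. So H_1 = Z.
rank ∂_2 = 6, rank ∂_3 = 0 ⇒ b_2 = 6 − 6 − 0 = 0. So H_2 = 0.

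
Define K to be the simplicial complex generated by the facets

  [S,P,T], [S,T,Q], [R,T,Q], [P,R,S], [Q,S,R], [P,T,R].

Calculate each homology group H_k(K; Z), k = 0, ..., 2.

Take the total order P < Q < R < S < T on the vertex set. Then K (dimension 2) consists of the simplices:

  0-simplices (5): P, Q, R, S, T
  1-simplices (9): PR, PS, PT, QR, QS, QT, RS, RT, ST
  2-simplices (6): PRS, PRT, PST, QRS, QRT, QST

so the chain groups are C_0 ≅ Z^5, C_1 ≅ Z^9, C_2 ≅ Z^6.

Boundary ∂_1: C_1 → C_0 sends each edge [p,q] (with p < q) to q − p. For instance
  ∂QS = S − Q.
The resulting 5×9 matrix has rank 4, and its Smith normal form has invariant factors (1,1,1,1).

∂_2: C_2 → C_1 acts by ∂[p,q,r] = [q,r] − [p,r] + [p,q]. For instance
  ∂PRT = RT − PT + PR,
  ∂QRT = RT − QT + QR.
The resulting 9×6 matrix has rank 5, and its Smith normal form has invariant factors (1,1,1,1,1).

Now H_k = ker ∂_k / im ∂_{k+1}, so:

  H_0: rank C_0 − rank ∂_1 = 5 − 4 = 1, and the invariant factors of ∂_1 are all 1, so H_0 = Z.
  H_1: rank ker ∂_1 − rank ∂_2 = (9 − 4) − 5 = 0, and the invariant factors of ∂_2 are all 1, so H_1 = 0.
  H_2: rank ker ∂_2 − rank ∂_3 = (6 − 5) − 0 = 1, and there is no ∂_3, so H_2 = Z.

H_0 = Z,  H_1 = 0,  H_2 = Z.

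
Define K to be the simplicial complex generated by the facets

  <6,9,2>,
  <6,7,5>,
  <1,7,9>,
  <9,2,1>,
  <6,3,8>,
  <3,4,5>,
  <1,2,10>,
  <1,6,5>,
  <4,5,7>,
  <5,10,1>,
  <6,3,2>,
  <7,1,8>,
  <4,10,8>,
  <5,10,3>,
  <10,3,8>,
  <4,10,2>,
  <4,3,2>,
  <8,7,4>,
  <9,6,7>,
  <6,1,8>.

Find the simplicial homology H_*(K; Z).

H_0 ≅ Z,  H_1 ≅ Z ⊕ Z/2,  H_2 = 0.

Order the vertices as 1 < 2 < 3 < 4 < 5 < 6 < 7 < 8 < 9 < 10. Listing each simplex with vertices in this order, K has dimension 2 with simplices:

  0-simplices (10): [1], [2], [3], [4], [5], [6], [7], [8], [9], [10]
  1-simplices (30): (30 of them)
  2-simplices (20): (20 of them)

Hence C_0 ≅ Z^10, C_1 ≅ Z^30, C_2 ≅ Z^20.

Boundary ∂_1: C_1 → C_0 maps an edge to its endpoints' difference, ∂[p,q] = q − p.
The 10×30 boundary matrix has rank 9 and Smith normal form diag(1,1,1,1,1,1,1,1,1).

∂_2: C_2 → C_1 acts by ∂[p,q,r] = [q,r] − [p,r] + [p,q]. For instance
  ∂[2,4,10] = [4,10] − [2,10] + [2,4],
  ∂[4,7,8] = [7,8] − [4,8] + [4,7].
This gives a 30×20 integer matrix of rank 20; reducing to Smith normal form yields diagonal entries (1,1,1,1,1,1,1,1,1,1,1,1,1,1,1,1,1,1,1,2).

Reading off H_k = ker ∂_k / im ∂_{k+1}:

  H_0: rank C_0 − rank ∂_1 = 10 − 9 = 1, and the invariant factors of ∂_1 are all 1, so H_0 = Z.
  H_1: rank ker ∂_1 − rank ∂_2 = (30 − 9) − 20 = 1, and ∂_2 has invariant factor 2 > 1, so H_1 = Z ⊕ Z/2.
  H_2: rank ker ∂_2 − rank ∂_3 = (20 − 20) − 0 = 0, and there is no ∂_3, so H_2 = 0.

As a check, the Euler characteristic is 10 − 30 + 20 = 0, which agrees with 1 − 1 + 0 = 0.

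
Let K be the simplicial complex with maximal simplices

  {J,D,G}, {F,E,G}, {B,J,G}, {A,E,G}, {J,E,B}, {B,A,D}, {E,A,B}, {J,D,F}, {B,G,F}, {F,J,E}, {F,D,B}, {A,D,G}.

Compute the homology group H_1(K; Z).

H_1 = Z_2.

Take the total order A < B < D < E < F < G < J on the vertex set. Then K (dimension 2) consists of the simplices:

  0-simplices (7): A, B, D, E, F, G, J
  1-simplices (18): AB, AD, AE, AG, BD, BE, BF, BG, BJ, DF, DG, DJ, EF, EG, EJ, FG, FJ, GJ
  2-simplices (12): ABD, ABE, ADG, AEG, BDF, BEJ, BFG, BGJ, DFJ, DGJ, EFG, EFJ

Hence C_0 ≅ Z^7, C_1 ≅ Z^18, C_2 ≅ Z^12.

∂_1: C_1 → C_0 is given by ∂[p,q] = [q] − [p]. For instance
  ∂DG = G − D.
The 7×18 boundary matrix has rank 6 and Smith normal form diag(1,1,1,1,1,1).

∂_2: C_2 → C_1 maps a triangle to the signed sum of its edges. For instance
  ∂BFG = FG − BG + BF,
  ∂AEG = EG − AG + AE.
This gives a 18×12 integer matrix of rank 12; reducing to Smith normal form yields diagonal entries (1,1,1,1,1,1,1,1,1,1,1,2).

Reading off H_k = ker ∂_k / im ∂_{k+1}:

  H_1: rank ker ∂_1 − rank ∂_2 = (18 − 6) − 12 = 0, and ∂_2 has invariant factor 2 > 1, so H_1 = Z_2.

(K is a triangulation of the real projective plane RP^2.)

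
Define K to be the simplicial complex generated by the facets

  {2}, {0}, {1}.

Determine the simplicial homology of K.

H_0 ≅ Z^3.

Order the vertices as 0 < 1 < 2. Listing each simplex with vertices in this order, K has dimension 0 with simplices:

  0-simplices (3): [0], [1], [2]

giving chain groups C_0 ≅ Z^3.

Now H_k = ker ∂_k / im ∂_{k+1}, so:

  H_0: rank C_0 − rank ∂_1 = 3 − 0 = 3, and there is no ∂_1, so H_0 ≅ Z^3.

(K is a triangulation of a set of 3 points.)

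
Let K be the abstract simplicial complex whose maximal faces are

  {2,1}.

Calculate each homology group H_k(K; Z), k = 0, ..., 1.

H_0 ≅ Z,  H_1 = 0.

Order the vertices as 1 < 2. Listing each simplex with vertices in this order, K has dimension 1 with simplices:

  0-simplices (2): [1], [2]
  1-simplices (1): [1,2]

giving chain groups C_0 ≅ Z^2, C_1 ≅ Z^1.

Boundary ∂_1: C_1 → C_0 maps an edge to its endpoints' difference, ∂[p,q] = q − p. For instance
  ∂[1,2] = [2] − [1].
This gives a 2×1 integer matrix of rank 1; reducing to Smith normal form yields diagonal entries (1).

Computing H_k = (kernel of ∂_k) / (image of ∂_{k+1}):

  H_0: rank C_0 − rank ∂_1 = 2 − 1 = 1, and the invariant factors of ∂_1 are all 1, so H_0 = Z.
  H_1: rank ker ∂_1 − rank ∂_2 = (1 − 1) − 0 = 0, and there is no ∂_2, so H_1 = 0.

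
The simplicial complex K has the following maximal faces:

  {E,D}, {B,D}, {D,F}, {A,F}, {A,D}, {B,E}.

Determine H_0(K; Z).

Take the total order A < B < D < E < F on the vertex set. Then K (dimension 1) consists of the simplices:

  0-simplices (5): A, B, D, E, F
  1-simplices (6): AD, AF, BD, BE, DE, DF

giving chain groups C_0 ≅ Z^5, C_1 ≅ Z^6.

Boundary ∂_1: C_1 → C_0 maps an edge to its endpoints' difference, ∂[p,q] = q − p. For instance
  ∂DF = F − D.
The resulting 5×6 matrix has rank 4, and its Smith normal form has invariant factors (1,1,1,1).

Computing H_k = (kernel of ∂_k) / (image of ∂_{k+1}):

  H_0: rank C_0 − rank ∂_1 = 5 − 4 = 1, and the invariant factors of ∂_1 are all 1, so H_0 ≅ Z.

H_0 = Z.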